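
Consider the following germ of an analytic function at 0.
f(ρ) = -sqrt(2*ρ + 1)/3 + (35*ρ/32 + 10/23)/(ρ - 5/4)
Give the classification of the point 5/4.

The point is a pole of order 1.

The denominator factor ρ - 5/4 vanishes at 5/4 and appears to the power 1; the numerator there equals 5305/2944, nonzero, and no other factor vanishes.
The branch terms are analytic at this point.
Hence a pole whose order is the multiplicity, 1.


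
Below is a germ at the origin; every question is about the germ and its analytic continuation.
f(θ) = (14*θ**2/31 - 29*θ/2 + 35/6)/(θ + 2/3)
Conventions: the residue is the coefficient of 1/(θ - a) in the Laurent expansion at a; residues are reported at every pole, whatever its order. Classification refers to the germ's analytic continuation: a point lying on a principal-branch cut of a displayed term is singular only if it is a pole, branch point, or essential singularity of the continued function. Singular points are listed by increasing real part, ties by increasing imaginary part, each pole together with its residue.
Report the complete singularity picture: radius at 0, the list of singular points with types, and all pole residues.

Radius of convergence at 0: 2/3.
At -2/3: a pole of order 1; residue 8761/558.

Denominator factor (θ + 2/3): pole of order 1 at -2/3, modulus 2/3.
The radius of convergence is the smallest modulus among the singular points: 2/3.
At the order-1 pole -2/3 set g(θ) = (θ - (-2/3))*f(θ) = 14*θ**2/31 - 29*θ/2 + 35/6.
Simple pole: residue = g(a) at a = -2/3, which is 8761/558.


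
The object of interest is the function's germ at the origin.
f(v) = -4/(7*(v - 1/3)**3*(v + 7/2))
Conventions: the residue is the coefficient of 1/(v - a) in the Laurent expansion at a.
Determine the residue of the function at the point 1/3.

At the order-3 pole 1/3 set g(v) = (v - (1/3))^3*f(v) = -4/(7*(v + 7/2)).
Order-3 pole: residue = g''(a)/2; g''(1/3) = -1728/85169, so the residue is -864/85169.

The residue is -864/85169.


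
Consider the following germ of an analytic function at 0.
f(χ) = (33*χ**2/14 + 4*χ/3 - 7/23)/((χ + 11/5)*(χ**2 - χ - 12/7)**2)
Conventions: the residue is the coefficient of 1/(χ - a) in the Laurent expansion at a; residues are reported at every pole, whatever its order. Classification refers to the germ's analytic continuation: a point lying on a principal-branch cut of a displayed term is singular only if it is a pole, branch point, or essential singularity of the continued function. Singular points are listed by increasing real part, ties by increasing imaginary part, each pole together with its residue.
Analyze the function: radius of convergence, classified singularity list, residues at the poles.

Radius of convergence at 0: -1/2 + (1/14)*sqrt(385).
At -11/5: a pole of order 1; residue 34532225/119870112.
At 1/2 - (1/14)*sqrt(385): a pole of order 2; residue -34532225/239740224 - (1065368797/145042835520)*sqrt(385).
At 1/2 + (1/14)*sqrt(385): a pole of order 2; residue -34532225/239740224 + (1065368797/145042835520)*sqrt(385).

Denominator factor (χ**2 - χ - 12/7)^2: discriminant 55/7, real irrational roots 1/2 + (1/14)*sqrt(385) and 1/2 - (1/14)*sqrt(385); poles of order 2, moduli 1/2 + (1/14)*sqrt(385) and -1/2 + (1/14)*sqrt(385).
Denominator factor (χ + 11/5): pole of order 1 at -11/5, modulus 11/5.
The radius of convergence is the smallest modulus among the singular points: -1/2 + (1/14)*sqrt(385).
At the order-1 pole -11/5 set g(χ) = (χ - (-11/5))*f(χ) = (33*χ**2/14 + 4*χ/3 - 7/23)/(χ**2 - χ - 12/7)**2.
Simple pole: residue = g(a) at a = -11/5, which is 34532225/119870112.
The factor χ**2 - χ - 12/7 splits as (χ - a)(χ - a') with a = 1/2 - (1/14)*sqrt(385), a' = 1/2 + (1/14)*sqrt(385). At the order-2 pole a set g(χ) = (χ - a)^2*f(χ) = [(33*χ**2/14 + 4*χ/3 - 7/23)/(χ + 11/5)] / (χ - a')^2.
Order-2 pole: residue = g'(a); g'(1/2 - (1/14)*sqrt(385)) = -34532225/239740224 - (1065368797/145042835520)*sqrt(385), so the residue is -34532225/239740224 - (1065368797/145042835520)*sqrt(385).
The factor χ**2 - χ - 12/7 splits as (χ - a)(χ - a') with a = 1/2 + (1/14)*sqrt(385), a' = 1/2 - (1/14)*sqrt(385). At the order-2 pole a set g(χ) = (χ - a)^2*f(χ) = [(33*χ**2/14 + 4*χ/3 - 7/23)/(χ + 11/5)] / (χ - a')^2.
Order-2 pole: residue = g'(a); g'(1/2 + (1/14)*sqrt(385)) = -34532225/239740224 + (1065368797/145042835520)*sqrt(385), so the residue is -34532225/239740224 + (1065368797/145042835520)*sqrt(385).
List the singular points by increasing real part (a conjugate pair: the negative imaginary part first).


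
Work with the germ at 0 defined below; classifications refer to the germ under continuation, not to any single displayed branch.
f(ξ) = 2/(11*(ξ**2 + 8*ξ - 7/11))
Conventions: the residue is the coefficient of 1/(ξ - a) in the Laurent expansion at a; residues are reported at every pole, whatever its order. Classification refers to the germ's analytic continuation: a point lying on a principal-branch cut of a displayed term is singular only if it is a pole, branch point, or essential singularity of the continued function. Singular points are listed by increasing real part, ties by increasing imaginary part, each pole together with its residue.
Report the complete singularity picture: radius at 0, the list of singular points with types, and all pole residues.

Denominator factor (ξ**2 + 8*ξ - 7/11): discriminant 732/11, real irrational roots -4 + (1/11)*sqrt(2013) and -4 - (1/11)*sqrt(2013); poles of order 1, moduli -4 + (1/11)*sqrt(2013) and 4 + (1/11)*sqrt(2013).
The radius of convergence is the smallest modulus among the singular points: -4 + (1/11)*sqrt(2013).
The factor ξ**2 + 8*ξ - 7/11 splits as (ξ - a)(ξ - a') with a = -4 - (1/11)*sqrt(2013), a' = -4 + (1/11)*sqrt(2013). At the order-1 pole a set g(ξ) = (ξ - a)*f(ξ) = [2/11] / (ξ - a').
Simple pole: residue = g(a) at a = -4 - (1/11)*sqrt(2013), which is -(1/2013)*sqrt(2013).
The factor ξ**2 + 8*ξ - 7/11 splits as (ξ - a)(ξ - a') with a = -4 + (1/11)*sqrt(2013), a' = -4 - (1/11)*sqrt(2013). At the order-1 pole a set g(ξ) = (ξ - a)*f(ξ) = [2/11] / (ξ - a').
Simple pole: residue = g(a) at a = -4 + (1/11)*sqrt(2013), which is (1/2013)*sqrt(2013).
List the singular points by increasing real part (a conjugate pair: the negative imaginary part first).

Radius of convergence at 0: -4 + (1/11)*sqrt(2013).
At -4 - (1/11)*sqrt(2013): a pole of order 1; residue -(1/2013)*sqrt(2013).
At -4 + (1/11)*sqrt(2013): a pole of order 1; residue (1/2013)*sqrt(2013).


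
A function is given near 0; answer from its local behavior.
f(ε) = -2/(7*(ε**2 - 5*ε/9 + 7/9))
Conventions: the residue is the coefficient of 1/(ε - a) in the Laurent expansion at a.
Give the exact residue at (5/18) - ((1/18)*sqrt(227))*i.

The residue is -((18/1589)*sqrt(227))*i.

The factor ε**2 - 5*ε/9 + 7/9 splits as (ε - a)(ε - a') with a = (5/18) - ((1/18)*sqrt(227))*i, a' = (5/18) + ((1/18)*sqrt(227))*i. At the order-1 pole a set g(ε) = (ε - a)*f(ε) = [-2/7] / (ε - a').
Simple pole: residue = g(a) at a = (5/18) - ((1/18)*sqrt(227))*i, which is -((18/1589)*sqrt(227))*i.


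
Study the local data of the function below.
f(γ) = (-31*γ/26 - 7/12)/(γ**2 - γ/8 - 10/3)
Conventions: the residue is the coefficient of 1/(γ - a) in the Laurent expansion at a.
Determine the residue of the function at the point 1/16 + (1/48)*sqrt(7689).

The residue is -31/52 - (821/399828)*sqrt(7689).

The factor γ**2 - γ/8 - 10/3 splits as (γ - a)(γ - a') with a = 1/16 + (1/48)*sqrt(7689), a' = 1/16 - (1/48)*sqrt(7689). At the order-1 pole a set g(γ) = (γ - a)*f(γ) = [-31*γ/26 - 7/12] / (γ - a').
Simple pole: residue = g(a) at a = 1/16 + (1/48)*sqrt(7689), which is -31/52 - (821/399828)*sqrt(7689).


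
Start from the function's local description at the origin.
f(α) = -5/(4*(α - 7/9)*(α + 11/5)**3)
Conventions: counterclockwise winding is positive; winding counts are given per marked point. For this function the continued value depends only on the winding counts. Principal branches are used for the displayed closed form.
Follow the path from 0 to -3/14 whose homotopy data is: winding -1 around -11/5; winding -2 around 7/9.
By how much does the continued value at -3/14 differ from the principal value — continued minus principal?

Continued minus principal equals 0.

The function is rational, hence single-valued: continuing it around any pole returns the same value, so the difference is 0.


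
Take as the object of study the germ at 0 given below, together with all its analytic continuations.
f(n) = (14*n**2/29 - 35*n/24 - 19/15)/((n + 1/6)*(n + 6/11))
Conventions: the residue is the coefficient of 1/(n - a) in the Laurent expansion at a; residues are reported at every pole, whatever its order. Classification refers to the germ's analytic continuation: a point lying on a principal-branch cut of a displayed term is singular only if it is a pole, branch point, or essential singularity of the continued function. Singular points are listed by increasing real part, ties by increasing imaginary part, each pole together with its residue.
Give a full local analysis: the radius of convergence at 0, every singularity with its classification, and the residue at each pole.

Denominator factor (n + 1/6): pole of order 1 at -1/6, modulus 1/6.
Denominator factor (n + 6/11): pole of order 1 at -6/11, modulus 6/11.
The radius of convergence is the smallest modulus among the singular points: 1/6.
At the order-1 pole -6/11 set g(n) = (n - (-6/11))*f(n) = (14*n**2/29 - 35*n/24 - 19/15)/(n + 1/6).
Simple pole: residue = g(a) at a = -6/11, which is 68969/79750.
At the order-1 pole -1/6 set g(n) = (n - (-1/6))*f(n) = (14*n**2/29 - 35*n/24 - 19/15)/(n + 6/11).
Simple pole: residue = g(a) at a = -1/6, which is -77341/29000.
List the singular points by increasing real part (a conjugate pair: the negative imaginary part first).

Radius of convergence at 0: 1/6.
At -6/11: a pole of order 1; residue 68969/79750.
At -1/6: a pole of order 1; residue -77341/29000.


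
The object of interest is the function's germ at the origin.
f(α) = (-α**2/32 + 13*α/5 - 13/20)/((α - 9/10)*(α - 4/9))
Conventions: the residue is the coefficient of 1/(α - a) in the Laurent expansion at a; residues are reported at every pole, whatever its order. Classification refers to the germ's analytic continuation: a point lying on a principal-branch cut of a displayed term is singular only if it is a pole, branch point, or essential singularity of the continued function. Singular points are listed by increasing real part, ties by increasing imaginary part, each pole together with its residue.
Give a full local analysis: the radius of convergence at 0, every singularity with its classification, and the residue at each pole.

Denominator factor (α - 9/10): pole of order 1 at 9/10, modulus 9/10.
Denominator factor (α - 4/9): pole of order 1 at 4/9, modulus 4/9.
The radius of convergence is the smallest modulus among the singular points: 4/9.
At the order-1 pole 4/9 set g(α) = (α - (4/9))*f(α) = (-α**2/32 + 13*α/5 - 13/20)/(α - 9/10).
Simple pole: residue = g(a) at a = 4/9, which is -809/738.
At the order-1 pole 9/10 set g(α) = (α - (9/10))*f(α) = (-α**2/32 + 13*α/5 - 13/20)/(α - 4/9).
Simple pole: residue = g(a) at a = 9/10, which is 47943/13120.
List the singular points by increasing real part (a conjugate pair: the negative imaginary part first).

Radius of convergence at 0: 4/9.
At 4/9: a pole of order 1; residue -809/738.
At 9/10: a pole of order 1; residue 47943/13120.


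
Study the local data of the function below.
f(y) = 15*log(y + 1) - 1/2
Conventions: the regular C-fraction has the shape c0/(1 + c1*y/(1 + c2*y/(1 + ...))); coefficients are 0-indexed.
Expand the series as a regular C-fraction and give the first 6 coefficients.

The regular C-fraction coefficients are [-1/2, 30, -59/2, -1/354, 89/177, 59/445].

Taylor coefficients (expand at 0): a_0 = -1/2, a_1 = 15, a_2 = -15/2, a_3 = 5, a_4 = -15/4, a_5 = 3.
c0 = a_0 = -1/2. Peel one level at a time: if S = 1 + c*y/S' with S'(0) = 1, then c is the y-coefficient of S and S' = c*y/(S - 1).
S_1 = c0/f = 1 + (30)*y + (885)*y^2 + ...; c1 = 30.
S_2 = c1*y/(S_1 - 1) = 1 + (-59/2)*y + (-1/12)*y^2 + ...; c2 = -59/2.
S_3 = c2*y/(S_2 - 1) = 1 + (-1/354)*y + (89/62658)*y^2 + ...; c3 = -1/354.
S_4 = c3*y/(S_3 - 1) = 1 + (89/177)*y + (-1/15)*y^2 + ...; c4 = 89/177.
S_5 = c4*y/(S_4 - 1) = 1 + (59/445)*y + ...; c5 = 59/445.


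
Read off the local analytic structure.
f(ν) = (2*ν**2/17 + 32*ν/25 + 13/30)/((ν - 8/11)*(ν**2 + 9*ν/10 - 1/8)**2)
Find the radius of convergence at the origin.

The radius of convergence is -9/20 + (1/20)*sqrt(131).

Denominator factor (ν**2 + 9*ν/10 - 1/8)^2: discriminant 131/100, real irrational roots -9/20 + (1/20)*sqrt(131) and -9/20 - (1/20)*sqrt(131); poles of order 2, moduli -9/20 + (1/20)*sqrt(131) and 9/20 + (1/20)*sqrt(131).
Denominator factor (ν - 8/11): pole of order 1 at 8/11, modulus 8/11.
The radius of convergence is the smallest modulus among the singular points: -9/20 + (1/20)*sqrt(131).


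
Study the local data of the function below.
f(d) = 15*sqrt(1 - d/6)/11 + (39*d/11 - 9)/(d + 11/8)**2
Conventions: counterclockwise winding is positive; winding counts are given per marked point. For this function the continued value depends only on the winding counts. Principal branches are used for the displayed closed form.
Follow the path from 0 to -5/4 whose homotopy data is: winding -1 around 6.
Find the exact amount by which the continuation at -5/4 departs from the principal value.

The rational part is single-valued and drops out of the difference; each branch term changes only by its own monodromy.
(15/11)*sqrt(1 - d/(6)): winding -1 is odd, the square root flips sign, contributing -2*(15/11)*sqrt(1 - (-5/4)/(6)) = -2*(15/11)*sqrt(29/24) = -(5/22)*sqrt(174).
Summing the contributions at d = -5/4 gives -(5/22)*sqrt(174).

Continued minus principal equals -(5/22)*sqrt(174).


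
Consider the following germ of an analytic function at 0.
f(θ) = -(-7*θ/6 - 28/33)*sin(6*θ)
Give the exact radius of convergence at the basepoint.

The radius of convergence is infinite.

The factor -sin(6*θ) is entire and contributes no finite singular point.
The polynomial part has no poles.
No finite singular points: the Taylor series at 0 converges everywhere.


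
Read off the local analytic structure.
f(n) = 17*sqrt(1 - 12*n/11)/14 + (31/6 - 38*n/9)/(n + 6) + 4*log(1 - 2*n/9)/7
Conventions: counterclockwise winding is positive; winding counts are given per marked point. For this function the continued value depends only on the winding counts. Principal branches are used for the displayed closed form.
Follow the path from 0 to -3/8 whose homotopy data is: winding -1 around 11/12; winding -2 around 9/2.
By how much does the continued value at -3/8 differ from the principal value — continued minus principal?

The rational part is single-valued and drops out of the difference; each branch term changes only by its own monodromy.
(17/14)*sqrt(1 - n/(11/12)): winding -1 is odd, the square root flips sign, contributing -2*(17/14)*sqrt(1 - (-3/8)/(11/12)) = -2*(17/14)*sqrt(31/22) = -(17/154)*sqrt(682).
(4/7)*log(1 - n/(9/2)): each positive loop around 9/2 adds 2*pi*i to the log, so winding -2 contributes (4/7)*(-2)*2*pi*i = -(16/7)*pi*i.
Summing the contributions at n = -3/8 gives (-(17/154)*sqrt(682)) - ((16/7)*pi)*i.

Continued minus principal equals (-(17/154)*sqrt(682)) - ((16/7)*pi)*i.


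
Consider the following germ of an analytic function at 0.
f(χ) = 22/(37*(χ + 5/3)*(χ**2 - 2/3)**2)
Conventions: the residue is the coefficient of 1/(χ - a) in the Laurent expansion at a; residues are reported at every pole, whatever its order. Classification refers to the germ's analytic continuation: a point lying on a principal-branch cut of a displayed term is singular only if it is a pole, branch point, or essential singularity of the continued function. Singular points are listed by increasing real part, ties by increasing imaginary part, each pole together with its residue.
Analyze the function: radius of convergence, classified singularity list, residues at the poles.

Radius of convergence at 0: (1/3)*sqrt(6).
At -5/3: a pole of order 1; residue 1782/13357.
At -(1/3)*sqrt(6): a pole of order 2; residue -891/13357 + (3465/106856)*sqrt(6).
At (1/3)*sqrt(6): a pole of order 2; residue -891/13357 - (3465/106856)*sqrt(6).

Denominator factor (χ**2 - 2/3)^2: discriminant 8/3, real irrational roots (1/3)*sqrt(6) and -(1/3)*sqrt(6); poles of order 2, moduli (1/3)*sqrt(6) and (1/3)*sqrt(6).
Denominator factor (χ + 5/3): pole of order 1 at -5/3, modulus 5/3.
The radius of convergence is the smallest modulus among the singular points: (1/3)*sqrt(6).
At the order-1 pole -5/3 set g(χ) = (χ - (-5/3))*f(χ) = 22/(37*(χ**2 - 2/3)**2).
Simple pole: residue = g(a) at a = -5/3, which is 1782/13357.
The factor χ**2 - 2/3 splits as (χ - a)(χ - a') with a = -(1/3)*sqrt(6), a' = (1/3)*sqrt(6). At the order-2 pole a set g(χ) = (χ - a)^2*f(χ) = [22/(37*(χ + 5/3))] / (χ - a')^2.
Order-2 pole: residue = g'(a); g'(-(1/3)*sqrt(6)) = -891/13357 + (3465/106856)*sqrt(6), so the residue is -891/13357 + (3465/106856)*sqrt(6).
The factor χ**2 - 2/3 splits as (χ - a)(χ - a') with a = (1/3)*sqrt(6), a' = -(1/3)*sqrt(6). At the order-2 pole a set g(χ) = (χ - a)^2*f(χ) = [22/(37*(χ + 5/3))] / (χ - a')^2.
Order-2 pole: residue = g'(a); g'((1/3)*sqrt(6)) = -891/13357 - (3465/106856)*sqrt(6), so the residue is -891/13357 - (3465/106856)*sqrt(6).
List the singular points by increasing real part (a conjugate pair: the negative imaginary part first).


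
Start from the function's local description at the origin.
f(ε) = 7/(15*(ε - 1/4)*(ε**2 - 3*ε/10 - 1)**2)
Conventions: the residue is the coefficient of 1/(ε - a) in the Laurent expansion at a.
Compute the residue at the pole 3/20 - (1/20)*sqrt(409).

The factor ε**2 - 3*ε/10 - 1 splits as (ε - a)(ε - a') with a = 3/20 - (1/20)*sqrt(409), a' = 3/20 + (1/20)*sqrt(409). At the order-2 pole a set g(ε) = (ε - a)^2*f(ε) = [7/(15*(ε - 1/4))] / (ε - a')^2.
Order-2 pole: residue = g'(a); g'(3/20 - (1/20)*sqrt(409)) = -4480/19683 + (5479040/3292591923)*sqrt(409), so the residue is -4480/19683 + (5479040/3292591923)*sqrt(409).

The residue is -4480/19683 + (5479040/3292591923)*sqrt(409).


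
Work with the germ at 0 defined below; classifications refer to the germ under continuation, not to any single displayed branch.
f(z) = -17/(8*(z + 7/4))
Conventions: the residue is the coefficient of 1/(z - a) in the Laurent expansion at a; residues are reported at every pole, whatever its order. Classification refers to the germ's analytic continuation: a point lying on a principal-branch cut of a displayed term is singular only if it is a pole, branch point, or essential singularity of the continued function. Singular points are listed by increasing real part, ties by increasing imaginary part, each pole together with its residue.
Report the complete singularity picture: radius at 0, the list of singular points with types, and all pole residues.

Radius of convergence at 0: 7/4.
At -7/4: a pole of order 1; residue -17/8.

Denominator factor (z + 7/4): pole of order 1 at -7/4, modulus 7/4.
The radius of convergence is the smallest modulus among the singular points: 7/4.
At the order-1 pole -7/4 set g(z) = (z - (-7/4))*f(z) = -17/8.
Simple pole: residue = g(a) at a = -7/4, which is -17/8.


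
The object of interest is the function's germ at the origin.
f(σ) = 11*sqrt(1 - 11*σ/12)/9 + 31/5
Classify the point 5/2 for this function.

There is no denominator, hence no pole anywhere.
Branch term sqrt(1 - σ/(12/11)): argument at 5/2 is -31/24, nonzero, so 5/2 is not its branch point (a point on a principal cut is still regular for the continued germ).
So the germ continues analytically to 5/2.

The point is a regular point.


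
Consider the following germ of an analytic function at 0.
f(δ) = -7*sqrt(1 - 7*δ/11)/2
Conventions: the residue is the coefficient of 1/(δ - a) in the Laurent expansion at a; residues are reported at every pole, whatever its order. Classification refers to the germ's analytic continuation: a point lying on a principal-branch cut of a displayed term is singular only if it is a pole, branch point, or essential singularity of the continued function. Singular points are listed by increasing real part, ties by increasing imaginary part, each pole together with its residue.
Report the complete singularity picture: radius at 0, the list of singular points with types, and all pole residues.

Radius of convergence at 0: 11/7.
At 11/7: an algebraic (square-root) branch point.

Branch term (-7/2)*sqrt(1 - δ/(11/7)): its argument vanishes at δ = 11/7, a square-root branch point, modulus 11/7.
The radius of convergence is the smallest modulus among the singular points: 11/7.


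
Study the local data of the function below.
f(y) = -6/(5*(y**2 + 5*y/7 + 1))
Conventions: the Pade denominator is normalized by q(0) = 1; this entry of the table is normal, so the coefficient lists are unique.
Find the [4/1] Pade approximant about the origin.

Taylor coefficients needed (expand at 0): a_0 = -6/5, a_1 = 6/7, a_2 = 144/245, a_3 = -438/343, a_4 = 3894/12005, a_5 = 17568/16807.
Write the denominator as Q(y) = 1 + q1*y. Requiring Q*f - P = O(y^6) with deg P <= 4 kills the coefficients of y^5..y^5 in Q*f:
  y^5: a_5 + q1*a_4 = 0, i.e. 17568/16807 + (3894/12005)*q1 = 0.
Solving this linear system: q1 = -14640/4543.
The numerator is Q*f truncated at degree 4: P0 = a_0 = -6/5; P1 = a_1 + q1*a_0 = 3066/649; P2 = a_2 + q1*a_1 = -7056/3245; P3 = a_3 + q1*a_2 = -2058/649; P4 = a_4 + q1*a_3 = 14406/3245.

The Pade approximant has numerator coefficients [-6/5, 3066/649, -7056/3245, -2058/649, 14406/3245]; denominator coefficients [1, -14640/4543].


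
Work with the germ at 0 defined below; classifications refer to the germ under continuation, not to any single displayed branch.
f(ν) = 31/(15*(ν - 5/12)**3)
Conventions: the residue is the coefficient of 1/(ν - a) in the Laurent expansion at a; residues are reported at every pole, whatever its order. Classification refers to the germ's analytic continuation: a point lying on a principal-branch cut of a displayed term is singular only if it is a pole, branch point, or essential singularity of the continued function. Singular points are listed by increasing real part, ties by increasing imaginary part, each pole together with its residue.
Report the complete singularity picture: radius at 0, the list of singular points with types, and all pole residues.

Radius of convergence at 0: 5/12.
At 5/12: a pole of order 3; residue 0.

Denominator factor (ν - 5/12)^3: pole of order 3 at 5/12, modulus 5/12.
The radius of convergence is the smallest modulus among the singular points: 5/12.
At the order-3 pole 5/12 set g(ν) = (ν - (5/12))^3*f(ν) = 31/15.
Order-3 pole: residue = g''(a)/2; g''(5/12) = 0, so the residue is 0.


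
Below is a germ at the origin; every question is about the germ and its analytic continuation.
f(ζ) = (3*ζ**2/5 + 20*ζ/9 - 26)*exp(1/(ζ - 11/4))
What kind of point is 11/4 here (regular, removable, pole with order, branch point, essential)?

The point is an essential singularity.

The exponent 1/(ζ - (11/4)) has a pole at 11/4, so exp(1/(ζ - (11/4))) takes every nonzero value near it: an essential singularity (not a pole of any order).


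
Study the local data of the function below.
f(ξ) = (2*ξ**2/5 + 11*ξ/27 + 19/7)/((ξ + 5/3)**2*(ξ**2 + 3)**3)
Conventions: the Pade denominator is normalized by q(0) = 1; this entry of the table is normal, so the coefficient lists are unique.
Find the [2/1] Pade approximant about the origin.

The Pade approximant has numerator coefficients [19/525, -1210441/7158375, 14962802/107375625]; denominator coefficients [1, -5488/1515].

Taylor coefficients needed (expand at 0): a_0 = 19/525, a_1 = -2693/70875, a_2 = 202/118125, a_3 = 1568/253125.
Write the denominator as Q(ξ) = 1 + q1*ξ. Requiring Q*f - P = O(ξ^4) with deg P <= 2 kills the coefficients of ξ^3..ξ^3 in Q*f:
  ξ^3: a_3 + q1*a_2 = 0, i.e. 1568/253125 + (202/118125)*q1 = 0.
Solving this linear system: q1 = -5488/1515.
The numerator is Q*f truncated at degree 2: P0 = a_0 = 19/525; P1 = a_1 + q1*a_0 = -1210441/7158375; P2 = a_2 + q1*a_1 = 14962802/107375625.


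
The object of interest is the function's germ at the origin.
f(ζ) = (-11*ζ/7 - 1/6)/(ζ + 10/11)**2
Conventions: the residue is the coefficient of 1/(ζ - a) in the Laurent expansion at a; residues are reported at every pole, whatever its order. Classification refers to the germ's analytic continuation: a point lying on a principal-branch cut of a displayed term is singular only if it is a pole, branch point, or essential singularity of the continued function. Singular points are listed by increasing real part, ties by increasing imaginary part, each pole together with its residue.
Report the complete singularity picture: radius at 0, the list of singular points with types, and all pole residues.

Denominator factor (ζ + 10/11)^2: pole of order 2 at -10/11, modulus 10/11.
The radius of convergence is the smallest modulus among the singular points: 10/11.
At the order-2 pole -10/11 set g(ζ) = (ζ - (-10/11))^2*f(ζ) = -11*ζ/7 - 1/6.
Order-2 pole: residue = g'(a); g'(-10/11) = -11/7, so the residue is -11/7.

Radius of convergence at 0: 10/11.
At -10/11: a pole of order 2; residue -11/7.


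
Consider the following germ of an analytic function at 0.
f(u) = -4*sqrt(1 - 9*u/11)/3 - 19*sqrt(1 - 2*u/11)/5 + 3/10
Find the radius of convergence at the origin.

The radius of convergence is 11/9.

Branch term (-4/3)*sqrt(1 - u/(11/9)): its argument vanishes at u = 11/9, a square-root branch point, modulus 11/9.
Branch term (-19/5)*sqrt(1 - u/(11/2)): its argument vanishes at u = 11/2, a square-root branch point, modulus 11/2.
The radius of convergence is the smallest modulus among the singular points: 11/9.


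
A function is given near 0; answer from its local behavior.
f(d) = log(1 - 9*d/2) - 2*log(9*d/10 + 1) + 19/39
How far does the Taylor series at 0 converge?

Branch term (1)*log(1 - d/(2/9)): its argument vanishes at d = 2/9, a logarithmic branch point, modulus 2/9.
Branch term (-2)*log(1 - d/(-10/9)): its argument vanishes at d = -10/9, a logarithmic branch point, modulus 10/9.
The radius of convergence is the smallest modulus among the singular points: 2/9.

The radius of convergence is 2/9.


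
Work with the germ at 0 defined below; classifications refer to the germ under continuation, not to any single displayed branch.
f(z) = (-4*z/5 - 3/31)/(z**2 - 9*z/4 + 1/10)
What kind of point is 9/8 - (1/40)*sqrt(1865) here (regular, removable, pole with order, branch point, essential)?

The point is a pole of order 1.

The denominator factor z**2 - 9*z/4 + 1/10 vanishes at 9/8 - (1/40)*sqrt(1865) and appears to the power 1; the numerator there equals -309/310 + (1/50)*sqrt(1865), nonzero, and no other factor vanishes.
Hence a pole whose order is the multiplicity, 1.


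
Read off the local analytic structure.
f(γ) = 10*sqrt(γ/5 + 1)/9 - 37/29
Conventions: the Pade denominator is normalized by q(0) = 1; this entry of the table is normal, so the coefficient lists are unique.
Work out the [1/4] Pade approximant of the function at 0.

The Pade approximant has numerator coefficients [-43/261, 671476149/6491068550]; denominator coefficients [1, 10413563/223829950, -1049307/447659900, 497843/2238299500, -6371329/179063960000].

Taylor coefficients needed (expand at 0): a_0 = -43/261, a_1 = 1/9, a_2 = -1/180, a_3 = 1/1800, a_4 = -1/14400, a_5 = 7/720000.
Write the denominator as Q(γ) = 1 + q1*γ + q2*γ^2 + q3*γ^3 + q4*γ^4. Requiring Q*f - P = O(γ^6) with deg P <= 1 kills the coefficients of γ^2..γ^5 in Q*f:
  γ^2: a_2 + q1*a_1 + q2*a_0 = 0, i.e. -1/180 + (1/9)*q1 + (-43/261)*q2 = 0.
  γ^3: a_3 + q1*a_2 + q2*a_1 + q3*a_0 = 0, i.e. 1/1800 + (-1/180)*q1 + (1/9)*q2 + (-43/261)*q3 = 0.
  γ^4: a_4 + q1*a_3 + q2*a_2 + q3*a_1 + q4*a_0 = 0, i.e. -1/14400 + (1/1800)*q1 + (-1/180)*q2 + (1/9)*q3 + (-43/261)*q4 = 0.
  γ^5: a_5 + q1*a_4 + q2*a_3 + q3*a_2 + q4*a_1 = 0, i.e. 7/720000 + (-1/14400)*q1 + (1/1800)*q2 + (-1/180)*q3 + (1/9)*q4 = 0.
Solving this linear system: q1 = 10413563/223829950, q2 = -1049307/447659900, q3 = 497843/2238299500, q4 = -6371329/179063960000.
The numerator is Q*f truncated at degree 1: P0 = a_0 = -43/261; P1 = a_1 + q1*a_0 = 671476149/6491068550.


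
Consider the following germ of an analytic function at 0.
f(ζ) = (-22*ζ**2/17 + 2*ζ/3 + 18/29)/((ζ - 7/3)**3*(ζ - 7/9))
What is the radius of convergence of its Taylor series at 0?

Denominator factor (ζ - 7/3)^3: pole of order 3 at 7/3, modulus 7/3.
Denominator factor (ζ - 7/9): pole of order 1 at 7/9, modulus 7/9.
The radius of convergence is the smallest modulus among the singular points: 7/9.

The radius of convergence is 7/9.


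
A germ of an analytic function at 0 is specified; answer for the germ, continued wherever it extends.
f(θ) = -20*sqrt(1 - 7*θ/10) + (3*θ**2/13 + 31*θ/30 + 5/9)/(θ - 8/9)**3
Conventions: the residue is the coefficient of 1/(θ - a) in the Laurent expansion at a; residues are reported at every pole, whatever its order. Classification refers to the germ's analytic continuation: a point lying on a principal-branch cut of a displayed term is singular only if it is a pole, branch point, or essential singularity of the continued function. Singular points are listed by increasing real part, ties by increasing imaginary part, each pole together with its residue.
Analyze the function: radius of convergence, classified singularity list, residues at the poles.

Radius of convergence at 0: 8/9.
At 8/9: a pole of order 3; residue 3/13.
At 10/7: an algebraic (square-root) branch point.

Denominator factor (θ - 8/9)^3: pole of order 3 at 8/9, modulus 8/9.
Branch term (-20)*sqrt(1 - θ/(10/7)): its argument vanishes at θ = 10/7, a square-root branch point, modulus 10/7.
The radius of convergence is the smallest modulus among the singular points: 8/9.
The branch term is analytic at 8/9 and contributes nothing to the residue; only the rational part matters.
At the order-3 pole 8/9 set g(θ) = (θ - (8/9))^3*(rational part) = 3*θ**2/13 + 31*θ/30 + 5/9.
Order-3 pole: residue = g''(a)/2; g''(8/9) = 6/13, so the residue is 3/13.
List the singular points by increasing real part (a conjugate pair: the negative imaginary part first).


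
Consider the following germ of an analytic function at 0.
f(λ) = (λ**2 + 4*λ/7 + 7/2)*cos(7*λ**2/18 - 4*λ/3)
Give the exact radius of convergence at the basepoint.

The factor cos(7*λ**2/18 - 4*λ/3) is entire and contributes no finite singular point.
The polynomial part has no poles.
No finite singular points: the Taylor series at 0 converges everywhere.

The radius of convergence is infinite.


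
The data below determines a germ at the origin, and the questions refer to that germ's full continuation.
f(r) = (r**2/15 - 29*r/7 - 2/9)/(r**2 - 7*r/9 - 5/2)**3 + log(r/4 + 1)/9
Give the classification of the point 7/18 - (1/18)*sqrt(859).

The point is a pole of order 3.

The denominator factor r**2 - 7*r/9 - 5/2 vanishes at 7/18 - (1/18)*sqrt(859) and appears to the power 3; the numerator there equals -4001/2430 + (1933/8505)*sqrt(859), nonzero, and no other factor vanishes.
The branch terms are analytic at this point.
Hence a pole whose order is the multiplicity, 3.


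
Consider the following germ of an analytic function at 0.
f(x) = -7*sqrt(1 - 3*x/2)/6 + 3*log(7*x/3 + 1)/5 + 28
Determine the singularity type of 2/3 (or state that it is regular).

The point is an algebraic (square-root) branch point.

The term (-7/6)*sqrt(1 - x/(2/3)) has argument 1 - 2/3/(2/3) = 0 at 2/3: a square-root (algebraic, two-sheeted) branch point; the remaining terms are analytic or single-valued there.


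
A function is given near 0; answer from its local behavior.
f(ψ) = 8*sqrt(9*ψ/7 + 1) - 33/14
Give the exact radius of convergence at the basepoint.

The radius of convergence is 7/9.

Branch term (8)*sqrt(1 - ψ/(-7/9)): its argument vanishes at ψ = -7/9, a square-root branch point, modulus 7/9.
The radius of convergence is the smallest modulus among the singular points: 7/9.


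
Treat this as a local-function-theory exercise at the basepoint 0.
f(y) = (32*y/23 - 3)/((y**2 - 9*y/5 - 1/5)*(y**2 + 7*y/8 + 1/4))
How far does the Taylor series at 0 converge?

Denominator factor (y**2 + 7*y/8 + 1/4): discriminant -15/64, complex-conjugate roots (-7/16) + ((1/16)*sqrt(15))*i and (-7/16) - ((1/16)*sqrt(15))*i; poles of order 1, moduli 1/2 and 1/2.
Denominator factor (y**2 - 9*y/5 - 1/5): discriminant 101/25, real irrational roots 9/10 + (1/10)*sqrt(101) and 9/10 - (1/10)*sqrt(101); poles of order 1, moduli 9/10 + (1/10)*sqrt(101) and -9/10 + (1/10)*sqrt(101).
The radius of convergence is the smallest modulus among the singular points: -9/10 + (1/10)*sqrt(101).

The radius of convergence is -9/10 + (1/10)*sqrt(101).


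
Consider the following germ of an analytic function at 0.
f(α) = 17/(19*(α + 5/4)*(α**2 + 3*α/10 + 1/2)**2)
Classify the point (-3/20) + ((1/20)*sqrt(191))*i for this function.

The point is a pole of order 2.

The denominator factor α**2 + 3*α/10 + 1/2 vanishes at (-3/20) + ((1/20)*sqrt(191))*i and appears to the power 2; the numerator there equals 17/19, nonzero, and no other factor vanishes.
Hence a pole whose order is the multiplicity, 2.


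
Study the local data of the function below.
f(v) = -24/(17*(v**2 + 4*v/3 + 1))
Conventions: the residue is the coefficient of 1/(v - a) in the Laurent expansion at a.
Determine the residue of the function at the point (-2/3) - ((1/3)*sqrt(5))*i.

The residue is -((36/85)*sqrt(5))*i.

The factor v**2 + 4*v/3 + 1 splits as (v - a)(v - a') with a = (-2/3) - ((1/3)*sqrt(5))*i, a' = (-2/3) + ((1/3)*sqrt(5))*i. At the order-1 pole a set g(v) = (v - a)*f(v) = [-24/17] / (v - a').
Simple pole: residue = g(a) at a = (-2/3) - ((1/3)*sqrt(5))*i, which is -((36/85)*sqrt(5))*i.


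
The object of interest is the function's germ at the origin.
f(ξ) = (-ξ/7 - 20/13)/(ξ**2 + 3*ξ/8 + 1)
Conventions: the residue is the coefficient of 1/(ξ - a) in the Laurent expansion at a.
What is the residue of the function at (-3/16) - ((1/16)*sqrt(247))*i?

The residue is (-1/14) - ((2201/44954)*sqrt(247))*i.

The factor ξ**2 + 3*ξ/8 + 1 splits as (ξ - a)(ξ - a') with a = (-3/16) - ((1/16)*sqrt(247))*i, a' = (-3/16) + ((1/16)*sqrt(247))*i. At the order-1 pole a set g(ξ) = (ξ - a)*f(ξ) = [-ξ/7 - 20/13] / (ξ - a').
Simple pole: residue = g(a) at a = (-3/16) - ((1/16)*sqrt(247))*i, which is (-1/14) - ((2201/44954)*sqrt(247))*i.


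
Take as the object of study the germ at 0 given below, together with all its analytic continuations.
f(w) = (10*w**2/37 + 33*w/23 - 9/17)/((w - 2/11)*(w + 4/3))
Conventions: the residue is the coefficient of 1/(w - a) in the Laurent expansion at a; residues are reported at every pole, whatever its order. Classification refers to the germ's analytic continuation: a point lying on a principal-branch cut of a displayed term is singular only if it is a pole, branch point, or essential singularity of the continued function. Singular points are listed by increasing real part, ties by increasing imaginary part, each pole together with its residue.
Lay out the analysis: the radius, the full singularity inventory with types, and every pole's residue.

Radius of convergence at 0: 2/11.
At -4/3: a pole of order 1; residue 562001/434010.
At 2/11: a pole of order 1; residue -272667/1591370.

Denominator factor (w - 2/11): pole of order 1 at 2/11, modulus 2/11.
Denominator factor (w + 4/3): pole of order 1 at -4/3, modulus 4/3.
The radius of convergence is the smallest modulus among the singular points: 2/11.
At the order-1 pole -4/3 set g(w) = (w - (-4/3))*f(w) = (10*w**2/37 + 33*w/23 - 9/17)/(w - 2/11).
Simple pole: residue = g(a) at a = -4/3, which is 562001/434010.
At the order-1 pole 2/11 set g(w) = (w - (2/11))*f(w) = (10*w**2/37 + 33*w/23 - 9/17)/(w + 4/3).
Simple pole: residue = g(a) at a = 2/11, which is -272667/1591370.
List the singular points by increasing real part (a conjugate pair: the negative imaginary part first).


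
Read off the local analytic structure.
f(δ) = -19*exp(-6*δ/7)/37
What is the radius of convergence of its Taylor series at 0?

The factor exp(-6*δ/7) is entire and contributes no finite singular point.
The polynomial part has no poles.
No finite singular points: the Taylor series at 0 converges everywhere.

The radius of convergence is infinite.


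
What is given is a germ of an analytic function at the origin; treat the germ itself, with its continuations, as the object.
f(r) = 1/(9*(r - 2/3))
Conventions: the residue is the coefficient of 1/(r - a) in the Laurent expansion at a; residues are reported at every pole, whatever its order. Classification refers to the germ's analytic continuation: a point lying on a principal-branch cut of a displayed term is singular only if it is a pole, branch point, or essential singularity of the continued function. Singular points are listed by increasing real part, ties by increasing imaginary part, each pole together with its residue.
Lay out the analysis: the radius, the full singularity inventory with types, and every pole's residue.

Denominator factor (r - 2/3): pole of order 1 at 2/3, modulus 2/3.
The radius of convergence is the smallest modulus among the singular points: 2/3.
At the order-1 pole 2/3 set g(r) = (r - (2/3))*f(r) = 1/9.
Simple pole: residue = g(a) at a = 2/3, which is 1/9.

Radius of convergence at 0: 2/3.
At 2/3: a pole of order 1; residue 1/9.


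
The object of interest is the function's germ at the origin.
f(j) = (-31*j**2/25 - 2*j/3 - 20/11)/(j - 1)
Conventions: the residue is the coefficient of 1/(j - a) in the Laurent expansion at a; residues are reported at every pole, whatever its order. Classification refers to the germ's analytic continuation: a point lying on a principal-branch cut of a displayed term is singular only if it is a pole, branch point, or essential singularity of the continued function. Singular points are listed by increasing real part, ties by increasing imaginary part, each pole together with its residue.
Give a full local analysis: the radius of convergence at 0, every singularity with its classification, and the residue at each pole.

Denominator factor (j - 1): pole of order 1 at 1, modulus 1.
The radius of convergence is the smallest modulus among the singular points: 1.
At the order-1 pole 1 set g(j) = (j - (1))*f(j) = -31*j**2/25 - 2*j/3 - 20/11.
Simple pole: residue = g(a) at a = 1, which is -3073/825.

Radius of convergence at 0: 1.
At 1: a pole of order 1; residue -3073/825.


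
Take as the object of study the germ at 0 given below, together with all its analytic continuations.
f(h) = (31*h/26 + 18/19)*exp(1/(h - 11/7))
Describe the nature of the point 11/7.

The exponent 1/(h - (11/7)) has a pole at 11/7, so exp(1/(h - (11/7))) takes every nonzero value near it: an essential singularity (not a pole of any order).

The point is an essential singularity.


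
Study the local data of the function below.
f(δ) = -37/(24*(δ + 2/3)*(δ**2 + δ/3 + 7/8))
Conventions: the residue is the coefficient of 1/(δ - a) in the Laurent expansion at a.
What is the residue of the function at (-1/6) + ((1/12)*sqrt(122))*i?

The factor δ**2 + δ/3 + 7/8 splits as (δ - a)(δ - a') with a = (-1/6) + ((1/12)*sqrt(122))*i, a' = (-1/6) - ((1/12)*sqrt(122))*i. At the order-1 pole a set g(δ) = (δ - a)*f(δ) = [-37/(24*(δ + 2/3))] / (δ - a').
Simple pole: residue = g(a) at a = (-1/6) + ((1/12)*sqrt(122))*i, which is (111/158) + ((333/9638)*sqrt(122))*i.

The residue is (111/158) + ((333/9638)*sqrt(122))*i.


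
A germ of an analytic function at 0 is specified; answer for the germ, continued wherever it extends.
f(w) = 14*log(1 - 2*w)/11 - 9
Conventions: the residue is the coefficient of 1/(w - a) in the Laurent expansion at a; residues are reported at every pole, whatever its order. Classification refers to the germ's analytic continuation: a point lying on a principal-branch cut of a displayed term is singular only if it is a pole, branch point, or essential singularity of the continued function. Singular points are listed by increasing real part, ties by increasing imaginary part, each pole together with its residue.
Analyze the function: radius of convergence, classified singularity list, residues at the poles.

Branch term (14/11)*log(1 - w/(1/2)): its argument vanishes at w = 1/2, a logarithmic branch point, modulus 1/2.
The radius of convergence is the smallest modulus among the singular points: 1/2.

Radius of convergence at 0: 1/2.
At 1/2: a logarithmic branch point.
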